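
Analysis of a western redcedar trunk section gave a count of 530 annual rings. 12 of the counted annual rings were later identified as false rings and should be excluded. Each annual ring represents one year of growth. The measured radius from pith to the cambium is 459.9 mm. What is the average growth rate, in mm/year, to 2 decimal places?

Correcting the raw count gives 530 − 12 = 518 true annual rings.
459.9 mm over 518 years gives 459.9 / 518 ≈ 0.89 mm/year.

0.89 mm/year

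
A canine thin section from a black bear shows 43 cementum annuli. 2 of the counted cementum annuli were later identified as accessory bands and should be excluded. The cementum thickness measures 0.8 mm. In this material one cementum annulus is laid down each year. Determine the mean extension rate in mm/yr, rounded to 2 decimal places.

Correcting the raw count gives 43 − 2 = 41 true cementum annuli.
Mean rate = 0.8 mm / 41 years ≈ 0.02 mm/yr.

0.02 mm/yr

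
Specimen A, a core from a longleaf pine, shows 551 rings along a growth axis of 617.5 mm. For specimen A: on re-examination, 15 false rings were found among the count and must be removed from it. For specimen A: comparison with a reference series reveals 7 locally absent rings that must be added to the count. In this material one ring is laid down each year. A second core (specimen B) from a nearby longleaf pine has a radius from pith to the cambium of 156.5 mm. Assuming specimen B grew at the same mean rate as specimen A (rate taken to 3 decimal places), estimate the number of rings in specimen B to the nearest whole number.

138 rings

Specimen A: after corrections the count is 551 − 15 + 7 = 543 rings.
A: Mean rate = 617.5 mm / 543 years ≈ 1.137 mm/yr.
For B, 156.5 / 1.137 = 137.64 years ≈ 138 rings.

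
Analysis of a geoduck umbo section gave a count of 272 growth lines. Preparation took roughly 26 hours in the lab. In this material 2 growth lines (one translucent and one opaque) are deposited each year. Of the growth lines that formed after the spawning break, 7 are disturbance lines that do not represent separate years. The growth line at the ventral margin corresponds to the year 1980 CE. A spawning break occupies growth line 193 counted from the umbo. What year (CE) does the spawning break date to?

1944 CE

Between growth line 193 and the ventral margin there are 272 − 193 = 79 growth lines.
Removing the 7 false growth lines leaves 79 − 7 = 72 true growth lines beyond the spawning break.
Dividing by 2 growth lines per year: 72 / 2 = 36 years.
Counting back 36 years from 1980 CE places the spawning break in 1980 − 36 = 1944 CE.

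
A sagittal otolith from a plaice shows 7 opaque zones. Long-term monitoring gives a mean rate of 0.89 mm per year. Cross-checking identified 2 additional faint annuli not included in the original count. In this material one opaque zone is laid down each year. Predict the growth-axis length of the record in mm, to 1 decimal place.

Correcting the raw count gives 7 + 2 = 9 true opaque zones.
Length ≈ 0.89 × 9 = 8.0 mm.

8.0 mm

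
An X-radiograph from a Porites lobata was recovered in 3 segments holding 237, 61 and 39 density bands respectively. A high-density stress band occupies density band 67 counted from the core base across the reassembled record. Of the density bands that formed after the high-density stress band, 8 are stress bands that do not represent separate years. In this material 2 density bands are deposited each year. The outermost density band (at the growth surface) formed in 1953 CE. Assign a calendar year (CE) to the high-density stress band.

1822 CE

Total density bands = 237 + 61 + 39 = 337.
The high-density stress band sits at density band 67 from the core base, so 337 − 67 = 270 density bands formed after it.
Excluding 8 false density bands: 270 − 8 = 262.
Dividing by 2 density bands per year: 262 / 2 = 131 years.
Counting back 131 years from 1953 CE places the high-density stress band in 1953 − 131 = 1822 CE.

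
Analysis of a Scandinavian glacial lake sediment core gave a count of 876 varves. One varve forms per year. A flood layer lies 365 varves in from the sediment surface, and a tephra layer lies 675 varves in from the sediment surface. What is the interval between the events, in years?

310 years

Separation: 675 − 365 = 310 varves.
At one varve per year, 310 years elapsed between them.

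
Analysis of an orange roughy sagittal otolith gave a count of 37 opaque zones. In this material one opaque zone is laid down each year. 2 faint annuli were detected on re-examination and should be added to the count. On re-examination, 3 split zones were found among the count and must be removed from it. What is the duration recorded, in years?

Adjusted count: 37 − 3 + 2 = 36 opaque zones.
With a one-to-one opaque zone periodicity this is 36 years.

36 years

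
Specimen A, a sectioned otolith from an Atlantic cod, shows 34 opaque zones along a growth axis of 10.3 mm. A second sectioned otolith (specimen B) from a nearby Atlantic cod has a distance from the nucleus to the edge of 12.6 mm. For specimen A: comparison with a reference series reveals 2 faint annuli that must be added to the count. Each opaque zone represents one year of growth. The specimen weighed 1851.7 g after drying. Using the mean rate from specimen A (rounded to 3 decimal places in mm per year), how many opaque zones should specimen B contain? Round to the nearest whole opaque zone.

Specimen A: after corrections the count is 34 + 2 = 36 opaque zones.
A: Mean rate = 10.3 mm / 36 years ≈ 0.286 mm/yr.
Specimen B: 12.6 mm / 0.286 mm per year = 44.06 years ≈ 44 opaque zones.

44 opaque zones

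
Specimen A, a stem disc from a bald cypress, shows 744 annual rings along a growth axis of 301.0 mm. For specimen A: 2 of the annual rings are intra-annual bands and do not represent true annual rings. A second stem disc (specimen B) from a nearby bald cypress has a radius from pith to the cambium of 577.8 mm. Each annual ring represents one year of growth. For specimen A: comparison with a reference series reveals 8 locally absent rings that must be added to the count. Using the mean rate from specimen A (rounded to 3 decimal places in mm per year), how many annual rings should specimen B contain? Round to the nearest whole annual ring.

1441 annual rings

Specimen A: after corrections the count is 744 − 2 + 8 = 750 annual rings.
A: Extension rate ≈ 301.0 / 750 = 0.401 mm/year.
B spans 577.8 / 0.401 = 1440.90 years ≈ 1441 annual rings.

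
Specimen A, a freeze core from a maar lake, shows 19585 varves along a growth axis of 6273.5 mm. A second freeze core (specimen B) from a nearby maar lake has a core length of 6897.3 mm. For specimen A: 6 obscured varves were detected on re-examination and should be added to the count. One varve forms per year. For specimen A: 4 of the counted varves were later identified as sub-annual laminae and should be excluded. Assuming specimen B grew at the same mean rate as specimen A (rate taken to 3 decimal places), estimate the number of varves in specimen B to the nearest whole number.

21554 varves

Specimen A: true varve count = 19585 − 4 + 6 = 19587.
A: Mean rate = 6273.5 mm / 19587 years ≈ 0.320 mm/year.
B spans 6897.3 / 0.320 = 21554.06 years ≈ 21554 varves.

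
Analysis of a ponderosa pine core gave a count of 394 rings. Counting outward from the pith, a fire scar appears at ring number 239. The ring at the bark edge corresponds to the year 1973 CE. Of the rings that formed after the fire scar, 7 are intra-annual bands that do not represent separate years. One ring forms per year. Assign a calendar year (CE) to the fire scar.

1825 CE

394 − 239 = 155 rings lie beyond the fire scar toward the bark edge.
155 − 7 false = 148 true rings after the fire scar.
Counting back 148 years from 1973 CE places the fire scar in 1973 − 148 = 1825 CE.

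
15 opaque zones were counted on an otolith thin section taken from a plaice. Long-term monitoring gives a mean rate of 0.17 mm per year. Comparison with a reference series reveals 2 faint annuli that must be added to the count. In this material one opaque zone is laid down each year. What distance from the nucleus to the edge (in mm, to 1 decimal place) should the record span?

After corrections the count is 15 + 2 = 17 opaque zones.
Length ≈ 0.17 × 17 = 2.9 mm.

2.9 mm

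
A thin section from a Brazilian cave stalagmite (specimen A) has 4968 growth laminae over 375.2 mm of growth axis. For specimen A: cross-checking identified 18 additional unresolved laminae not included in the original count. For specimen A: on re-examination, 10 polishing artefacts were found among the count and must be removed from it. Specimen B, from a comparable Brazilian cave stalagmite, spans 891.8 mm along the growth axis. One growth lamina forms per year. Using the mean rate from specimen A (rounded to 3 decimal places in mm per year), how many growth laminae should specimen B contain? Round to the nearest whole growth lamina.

Specimen A: adjusted count: 4968 − 10 + 18 = 4976 growth laminae.
A: 375.2 mm over 4976 years gives 375.2 / 4976 ≈ 0.075 mm per year.
Specimen B: 891.8 mm / 0.075 mm per year = 11890.67 years ≈ 11891 growth laminae.

11891 growth laminae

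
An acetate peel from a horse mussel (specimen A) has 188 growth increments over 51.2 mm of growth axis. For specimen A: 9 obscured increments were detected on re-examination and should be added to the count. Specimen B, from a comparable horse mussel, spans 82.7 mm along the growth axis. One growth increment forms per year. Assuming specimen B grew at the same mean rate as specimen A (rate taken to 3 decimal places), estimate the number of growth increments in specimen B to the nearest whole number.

Specimen A: adjusted count: 188 + 9 = 197 growth increments.
A: 51.2 mm over 197 years gives 51.2 / 197 ≈ 0.260 mm/year.
For B, 82.7 / 0.260 = 318.08 years ≈ 318 growth increments.

318 growth increments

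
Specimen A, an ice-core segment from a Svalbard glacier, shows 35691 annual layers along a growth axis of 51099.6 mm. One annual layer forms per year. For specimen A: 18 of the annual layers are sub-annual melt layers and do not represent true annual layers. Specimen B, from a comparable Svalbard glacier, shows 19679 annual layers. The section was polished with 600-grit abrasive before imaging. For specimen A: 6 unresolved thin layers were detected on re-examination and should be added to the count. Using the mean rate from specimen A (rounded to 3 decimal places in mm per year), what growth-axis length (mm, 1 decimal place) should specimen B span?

Specimen A: true annual layer count = 35691 − 18 + 6 = 35679.
A: Mean rate = 51099.6 mm / 35679 years ≈ 1.432 mm/year.
Length of B = 1.432 × 19679 = 28180.3 mm.

28180.3 mm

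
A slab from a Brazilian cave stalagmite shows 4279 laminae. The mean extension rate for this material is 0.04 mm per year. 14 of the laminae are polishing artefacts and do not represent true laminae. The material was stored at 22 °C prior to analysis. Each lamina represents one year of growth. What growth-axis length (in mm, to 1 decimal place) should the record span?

Adjusted count: 4279 − 14 = 4265 laminae.
Length ≈ 0.04 × 4265 = 170.6 mm.

170.6 mm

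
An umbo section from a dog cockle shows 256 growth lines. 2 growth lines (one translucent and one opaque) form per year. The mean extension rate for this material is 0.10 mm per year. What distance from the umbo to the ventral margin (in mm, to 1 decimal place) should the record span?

12.8 mm

With 2 growth lines per year, 256 / 2 = 128 years.
128 years at 0.10 mm/year gives 0.10 × 128 = 12.8 mm.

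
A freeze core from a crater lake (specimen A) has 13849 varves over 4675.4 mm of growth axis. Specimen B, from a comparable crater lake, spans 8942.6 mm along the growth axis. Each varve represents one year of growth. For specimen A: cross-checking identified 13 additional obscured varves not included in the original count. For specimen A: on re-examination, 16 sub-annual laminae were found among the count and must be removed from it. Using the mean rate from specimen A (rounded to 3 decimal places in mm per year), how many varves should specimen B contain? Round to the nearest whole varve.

26457 varves

Specimen A: correcting the raw count gives 13849 − 16 + 13 = 13846 true varves.
A: Extension rate ≈ 4675.4 / 13846 = 0.338 mm/year.
Specimen B: 8942.6 mm / 0.338 mm per year = 26457.40 years ≈ 26457 varves.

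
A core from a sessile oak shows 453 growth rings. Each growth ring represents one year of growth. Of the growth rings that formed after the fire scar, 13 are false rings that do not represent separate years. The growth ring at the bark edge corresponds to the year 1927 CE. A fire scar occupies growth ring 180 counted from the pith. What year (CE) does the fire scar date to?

1667 CE

The fire scar sits at growth ring 180 from the pith, so 453 − 180 = 273 growth rings formed after it.
Removing the 13 false growth rings leaves 273 − 13 = 260 true growth rings beyond the fire scar.
1927 − 260 = 1667 CE.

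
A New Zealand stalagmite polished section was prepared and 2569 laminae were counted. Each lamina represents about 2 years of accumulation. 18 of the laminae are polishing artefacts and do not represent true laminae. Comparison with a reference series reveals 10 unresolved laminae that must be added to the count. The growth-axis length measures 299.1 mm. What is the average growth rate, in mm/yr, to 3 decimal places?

Correcting the raw count gives 2569 − 18 + 10 = 2561 true laminae.
2561 laminae at 2 years each span 2561 × 2 = 5122 years.
299.1 mm over 5122 years gives 299.1 / 5122 ≈ 0.058 mm/yr.

0.058 mm/yr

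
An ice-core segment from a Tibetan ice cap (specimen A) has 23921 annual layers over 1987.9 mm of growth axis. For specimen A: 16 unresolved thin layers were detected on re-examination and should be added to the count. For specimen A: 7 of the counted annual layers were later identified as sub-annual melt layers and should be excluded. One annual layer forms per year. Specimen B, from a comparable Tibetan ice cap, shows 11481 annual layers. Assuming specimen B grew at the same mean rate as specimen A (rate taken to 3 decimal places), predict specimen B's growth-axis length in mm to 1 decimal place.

952.9 mm

Specimen A: adjusted count: 23921 − 7 + 16 = 23930 annual layers.
A: 1987.9 mm over 23930 years gives 1987.9 / 23930 ≈ 0.083 mm/yr.
Length of B = 0.083 × 11481 = 952.9 mm.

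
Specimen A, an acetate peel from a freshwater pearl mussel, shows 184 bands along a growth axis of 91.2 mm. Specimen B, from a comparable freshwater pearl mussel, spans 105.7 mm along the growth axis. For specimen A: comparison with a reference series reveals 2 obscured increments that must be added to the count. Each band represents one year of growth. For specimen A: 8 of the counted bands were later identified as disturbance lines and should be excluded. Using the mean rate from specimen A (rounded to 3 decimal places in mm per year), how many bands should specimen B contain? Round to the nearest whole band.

Specimen A: true band count = 184 − 8 + 2 = 178.
A: 91.2 mm over 178 years gives 91.2 / 178 ≈ 0.512 mm/yr.
For B, 105.7 / 0.512 = 206.45 years ≈ 206 bands.

206 bands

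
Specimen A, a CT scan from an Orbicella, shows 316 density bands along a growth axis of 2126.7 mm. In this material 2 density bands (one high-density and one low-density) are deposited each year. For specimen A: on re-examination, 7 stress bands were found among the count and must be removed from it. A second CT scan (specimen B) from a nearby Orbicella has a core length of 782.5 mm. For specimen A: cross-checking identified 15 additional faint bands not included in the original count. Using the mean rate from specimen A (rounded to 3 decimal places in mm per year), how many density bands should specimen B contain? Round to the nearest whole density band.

Specimen A: adjusted count: 316 − 7 + 15 = 324 density bands.
Specimen A: dividing by 2 density bands per year: 324 / 2 = 162 years.
A: 2126.7 mm over 162 years gives 2126.7 / 162 ≈ 13.128 mm per year.
B spans 782.5 / 13.128 = 59.61 years; at 2 density bands per year that is 59.61 × 2 ≈ 119 density bands.

119 density bands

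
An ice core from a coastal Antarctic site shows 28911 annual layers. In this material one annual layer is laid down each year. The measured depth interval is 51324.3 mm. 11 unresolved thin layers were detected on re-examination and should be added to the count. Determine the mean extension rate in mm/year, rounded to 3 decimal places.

After corrections the count is 28911 + 11 = 28922 annual layers.
Extension rate ≈ 51324.3 / 28922 = 1.775 mm/year.

1.775 mm/year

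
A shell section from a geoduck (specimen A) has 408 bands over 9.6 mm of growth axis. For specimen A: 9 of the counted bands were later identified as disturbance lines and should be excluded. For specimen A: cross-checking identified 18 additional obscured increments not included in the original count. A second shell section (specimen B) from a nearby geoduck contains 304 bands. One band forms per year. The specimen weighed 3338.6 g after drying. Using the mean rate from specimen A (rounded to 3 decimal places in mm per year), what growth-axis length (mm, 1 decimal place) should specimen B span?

7.0 mm

Specimen A: true band count = 408 − 9 + 18 = 417.
A: 9.6 mm over 417 years gives 9.6 / 417 ≈ 0.023 mm/yr.
Length of B = 0.023 × 304 = 7.0 mm.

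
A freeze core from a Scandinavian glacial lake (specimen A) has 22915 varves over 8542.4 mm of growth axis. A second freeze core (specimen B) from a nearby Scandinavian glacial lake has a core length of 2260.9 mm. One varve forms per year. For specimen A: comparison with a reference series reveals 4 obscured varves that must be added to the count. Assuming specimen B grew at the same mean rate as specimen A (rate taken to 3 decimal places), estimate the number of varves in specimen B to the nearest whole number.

Specimen A: true varve count = 22915 + 4 = 22919.
A: Extension rate ≈ 8542.4 / 22919 = 0.373 mm/year.
For B, 2260.9 / 0.373 = 6061.39 years ≈ 6061 varves.

6061 varves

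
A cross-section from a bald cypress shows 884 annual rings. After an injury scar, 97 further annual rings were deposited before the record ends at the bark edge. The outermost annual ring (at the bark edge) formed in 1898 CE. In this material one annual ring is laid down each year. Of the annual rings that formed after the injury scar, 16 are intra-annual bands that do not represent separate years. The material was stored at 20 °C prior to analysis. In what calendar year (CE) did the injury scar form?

1817 CE

97 annual rings post-date the injury scar.
Excluding 16 false annual rings: 97 − 16 = 81.
The annual ring at the bark edge is 1898 CE, so the injury scar dates to 1898 − 81 = 1817 CE.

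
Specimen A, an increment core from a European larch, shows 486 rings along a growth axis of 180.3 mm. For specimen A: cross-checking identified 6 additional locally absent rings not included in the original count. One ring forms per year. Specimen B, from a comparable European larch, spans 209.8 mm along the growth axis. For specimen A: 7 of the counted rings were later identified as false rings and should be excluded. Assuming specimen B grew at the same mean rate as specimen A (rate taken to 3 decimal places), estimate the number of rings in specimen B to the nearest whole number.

564 rings

Specimen A: correcting the raw count gives 486 − 7 + 6 = 485 true rings.
A: Extension rate ≈ 180.3 / 485 = 0.372 mm/yr.
Specimen B: 209.8 mm / 0.372 mm per year = 563.98 years ≈ 564 rings.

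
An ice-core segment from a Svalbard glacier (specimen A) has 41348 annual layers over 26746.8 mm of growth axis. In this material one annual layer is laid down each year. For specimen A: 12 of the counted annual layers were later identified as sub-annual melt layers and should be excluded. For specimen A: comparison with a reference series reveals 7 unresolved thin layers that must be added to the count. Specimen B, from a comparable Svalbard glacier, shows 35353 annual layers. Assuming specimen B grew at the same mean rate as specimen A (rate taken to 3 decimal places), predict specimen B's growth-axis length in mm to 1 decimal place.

22873.4 mm

Specimen A: correcting the raw count gives 41348 − 12 + 7 = 41343 true annual layers.
A: Mean rate = 26746.8 mm / 41343 years ≈ 0.647 mm/yr.
For B, 0.647 mm/year × 35353 years = 22873.4 mm.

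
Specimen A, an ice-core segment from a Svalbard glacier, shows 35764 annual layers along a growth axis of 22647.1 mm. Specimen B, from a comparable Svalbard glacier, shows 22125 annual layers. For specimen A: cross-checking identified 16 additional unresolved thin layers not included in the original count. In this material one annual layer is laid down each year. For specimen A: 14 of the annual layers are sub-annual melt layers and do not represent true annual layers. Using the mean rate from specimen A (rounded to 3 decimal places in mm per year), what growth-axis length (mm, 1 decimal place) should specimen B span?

Specimen A: adjusted count: 35764 − 14 + 16 = 35766 annual layers.
A: 22647.1 mm over 35766 years gives 22647.1 / 35766 ≈ 0.633 mm/yr.
For B, 0.633 mm/year × 22125 years = 14005.1 mm.

14005.1 mm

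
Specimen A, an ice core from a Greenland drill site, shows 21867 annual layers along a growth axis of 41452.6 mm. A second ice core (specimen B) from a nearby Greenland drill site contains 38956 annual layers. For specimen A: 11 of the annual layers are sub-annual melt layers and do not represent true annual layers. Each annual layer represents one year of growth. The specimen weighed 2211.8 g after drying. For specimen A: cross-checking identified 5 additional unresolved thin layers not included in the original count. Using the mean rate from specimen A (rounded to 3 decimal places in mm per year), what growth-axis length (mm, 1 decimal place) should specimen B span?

Specimen A: after corrections the count is 21867 − 11 + 5 = 21861 annual layers.
A: 41452.6 mm over 21861 years gives 41452.6 / 21861 ≈ 1.896 mm per year.
Length of B = 1.896 × 38956 = 73860.6 mm.

73860.6 mm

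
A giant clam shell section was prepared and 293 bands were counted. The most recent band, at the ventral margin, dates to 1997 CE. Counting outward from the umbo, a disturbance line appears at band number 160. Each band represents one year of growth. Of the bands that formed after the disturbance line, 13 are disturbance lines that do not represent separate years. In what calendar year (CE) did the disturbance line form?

293 − 160 = 133 bands lie beyond the disturbance line toward the ventral margin.
Removing the 13 false bands leaves 133 − 13 = 120 true bands beyond the disturbance line.
1997 − 120 = 1877 CE.

1877 CE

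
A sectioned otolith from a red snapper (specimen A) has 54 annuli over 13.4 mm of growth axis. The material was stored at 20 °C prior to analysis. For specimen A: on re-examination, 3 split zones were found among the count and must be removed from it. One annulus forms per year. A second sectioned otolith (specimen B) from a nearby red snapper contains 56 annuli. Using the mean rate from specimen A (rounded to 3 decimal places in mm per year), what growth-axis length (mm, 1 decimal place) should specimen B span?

Specimen A: adjusted count: 54 − 3 = 51 annuli.
A: 13.4 mm over 51 years gives 13.4 / 51 ≈ 0.263 mm/year.
Length of B = 0.263 × 56 = 14.7 mm.

14.7 mm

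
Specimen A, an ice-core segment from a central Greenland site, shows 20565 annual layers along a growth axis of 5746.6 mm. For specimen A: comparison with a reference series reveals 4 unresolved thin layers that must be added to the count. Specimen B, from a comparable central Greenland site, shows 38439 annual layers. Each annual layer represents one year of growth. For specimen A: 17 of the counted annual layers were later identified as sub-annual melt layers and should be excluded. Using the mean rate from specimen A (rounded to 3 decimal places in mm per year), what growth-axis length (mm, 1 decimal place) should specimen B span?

Specimen A: after corrections the count is 20565 − 17 + 4 = 20552 annual layers.
A: 5746.6 mm over 20552 years gives 5746.6 / 20552 ≈ 0.280 mm/yr.
B's length ≈ 0.280 × 38439 = 10762.9 mm.

10762.9 mm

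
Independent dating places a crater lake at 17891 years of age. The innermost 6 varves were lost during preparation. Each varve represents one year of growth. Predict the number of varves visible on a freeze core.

One varve per year gives 17891 varves over 17891 years.
Subtracting the 6 varves not captured gives 17891 − 6 = 17885 varves in the record.

17885 varves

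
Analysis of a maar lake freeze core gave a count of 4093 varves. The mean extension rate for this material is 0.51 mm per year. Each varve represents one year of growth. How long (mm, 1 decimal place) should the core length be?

2087.4 mm

The record spans 4093 years at 0.51 mm per year.
Predicted length = 0.51 mm/year × 4093 years = 2087.4 mm.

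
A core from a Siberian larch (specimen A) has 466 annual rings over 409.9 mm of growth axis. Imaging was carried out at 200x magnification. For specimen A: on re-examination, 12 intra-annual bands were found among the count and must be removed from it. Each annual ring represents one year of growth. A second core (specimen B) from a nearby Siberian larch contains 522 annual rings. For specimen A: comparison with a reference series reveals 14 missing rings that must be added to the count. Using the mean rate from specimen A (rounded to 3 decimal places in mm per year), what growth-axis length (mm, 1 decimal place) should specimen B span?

457.3 mm

Specimen A: true annual ring count = 466 − 12 + 14 = 468.
A: Mean rate = 409.9 mm / 468 years ≈ 0.876 mm/yr.
B's length ≈ 0.876 × 522 = 457.3 mm.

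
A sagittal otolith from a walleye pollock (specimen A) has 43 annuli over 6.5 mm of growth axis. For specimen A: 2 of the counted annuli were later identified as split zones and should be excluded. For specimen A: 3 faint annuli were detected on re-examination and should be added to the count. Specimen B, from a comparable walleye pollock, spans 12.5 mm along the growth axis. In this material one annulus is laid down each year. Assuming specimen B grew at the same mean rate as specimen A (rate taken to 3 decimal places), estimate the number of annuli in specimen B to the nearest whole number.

Specimen A: adjusted count: 43 − 2 + 3 = 44 annuli.
A: 6.5 mm over 44 years gives 6.5 / 44 ≈ 0.148 mm/year.
Specimen B: 12.5 mm / 0.148 mm per year = 84.46 years ≈ 84 annuli.

84 annuli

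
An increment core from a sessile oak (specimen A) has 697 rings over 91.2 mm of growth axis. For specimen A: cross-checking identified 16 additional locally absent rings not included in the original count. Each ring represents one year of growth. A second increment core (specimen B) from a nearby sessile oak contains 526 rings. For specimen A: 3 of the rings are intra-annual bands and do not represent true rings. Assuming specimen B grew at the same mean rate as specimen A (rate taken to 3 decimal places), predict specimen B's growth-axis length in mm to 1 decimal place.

67.3 mm

Specimen A: correcting the raw count gives 697 − 3 + 16 = 710 true rings.
A: 91.2 mm over 710 years gives 91.2 / 710 ≈ 0.128 mm/year.
Length of B = 0.128 × 526 = 67.3 mm.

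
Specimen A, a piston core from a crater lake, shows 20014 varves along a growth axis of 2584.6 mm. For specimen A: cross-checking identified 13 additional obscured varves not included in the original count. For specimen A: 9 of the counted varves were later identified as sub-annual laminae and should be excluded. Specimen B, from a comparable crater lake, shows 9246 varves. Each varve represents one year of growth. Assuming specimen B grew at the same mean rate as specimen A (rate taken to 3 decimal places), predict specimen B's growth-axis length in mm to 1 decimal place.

Specimen A: after corrections the count is 20014 − 9 + 13 = 20018 varves.
A: Extension rate ≈ 2584.6 / 20018 = 0.129 mm/yr.
Length of B = 0.129 × 9246 = 1192.7 mm.

1192.7 mm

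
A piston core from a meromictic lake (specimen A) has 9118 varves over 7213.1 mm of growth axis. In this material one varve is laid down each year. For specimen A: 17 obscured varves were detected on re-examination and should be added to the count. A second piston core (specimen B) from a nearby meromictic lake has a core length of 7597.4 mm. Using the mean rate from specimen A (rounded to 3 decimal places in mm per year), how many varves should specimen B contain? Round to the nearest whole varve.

Specimen A: adjusted count: 9118 + 17 = 9135 varves.
A: 7213.1 mm over 9135 years gives 7213.1 / 9135 ≈ 0.790 mm/year.
Specimen B: 7597.4 mm / 0.790 mm per year = 9616.96 years ≈ 9617 varves.

9617 varves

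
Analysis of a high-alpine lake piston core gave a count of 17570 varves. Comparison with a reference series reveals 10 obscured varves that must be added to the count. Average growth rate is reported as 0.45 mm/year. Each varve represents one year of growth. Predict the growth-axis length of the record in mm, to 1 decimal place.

After corrections the count is 17570 + 10 = 17580 varves.
17580 years at 0.45 mm/year gives 0.45 × 17580 = 7911.0 mm.

7911.0 mm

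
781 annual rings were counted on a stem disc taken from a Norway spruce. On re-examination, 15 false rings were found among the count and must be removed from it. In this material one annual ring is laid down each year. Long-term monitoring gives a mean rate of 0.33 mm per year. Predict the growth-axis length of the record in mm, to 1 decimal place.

True annual ring count = 781 − 15 = 766.
Length ≈ 0.33 × 766 = 252.8 mm.

252.8 mm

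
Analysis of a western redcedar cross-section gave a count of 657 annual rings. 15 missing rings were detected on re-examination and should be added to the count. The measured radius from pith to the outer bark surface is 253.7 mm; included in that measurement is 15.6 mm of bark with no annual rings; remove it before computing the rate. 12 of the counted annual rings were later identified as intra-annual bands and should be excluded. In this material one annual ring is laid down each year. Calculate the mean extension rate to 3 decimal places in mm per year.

0.361 mm per year

Correcting the raw count gives 657 − 12 + 15 = 660 true annual rings.
Net length = 253.7 − 15.6 = 238.1 mm.
Mean rate = 238.1 mm / 660 years ≈ 0.361 mm per year.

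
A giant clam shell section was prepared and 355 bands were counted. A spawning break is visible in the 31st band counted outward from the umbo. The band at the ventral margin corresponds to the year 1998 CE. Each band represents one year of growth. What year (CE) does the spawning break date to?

Between band 31 and the ventral margin there are 355 − 31 = 324 bands.
Counting back 324 years from 1998 CE places the spawning break in 1998 − 324 = 1674 CE.

1674 CE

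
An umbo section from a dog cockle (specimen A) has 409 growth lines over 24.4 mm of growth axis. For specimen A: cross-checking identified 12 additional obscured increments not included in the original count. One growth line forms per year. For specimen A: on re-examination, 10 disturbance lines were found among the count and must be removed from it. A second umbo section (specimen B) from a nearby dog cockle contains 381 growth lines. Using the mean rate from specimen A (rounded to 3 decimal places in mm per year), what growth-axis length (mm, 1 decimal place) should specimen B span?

22.5 mm

Specimen A: adjusted count: 409 − 10 + 12 = 411 growth lines.
A: Extension rate ≈ 24.4 / 411 = 0.059 mm/yr.
For B, 0.059 mm/year × 381 years = 22.5 mm.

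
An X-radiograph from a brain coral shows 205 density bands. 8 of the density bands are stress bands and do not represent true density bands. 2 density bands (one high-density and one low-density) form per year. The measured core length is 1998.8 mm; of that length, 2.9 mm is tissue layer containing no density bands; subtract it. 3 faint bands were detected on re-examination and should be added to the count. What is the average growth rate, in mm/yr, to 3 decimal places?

Adjusted count: 205 − 8 + 3 = 200 density bands.
With 2 density bands per year, 200 / 2 = 100 years.
The growth record spans 1998.8 − 2.9 = 1995.9 mm.
1995.9 mm over 100 years gives 1995.9 / 100 ≈ 19.959 mm/yr.

19.959 mm/yr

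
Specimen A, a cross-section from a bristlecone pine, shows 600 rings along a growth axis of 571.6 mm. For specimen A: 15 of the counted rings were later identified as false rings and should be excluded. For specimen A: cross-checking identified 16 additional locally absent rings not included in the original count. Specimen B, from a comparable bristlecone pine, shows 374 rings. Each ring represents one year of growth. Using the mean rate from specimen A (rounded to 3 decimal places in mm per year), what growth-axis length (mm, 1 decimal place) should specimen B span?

Specimen A: after corrections the count is 600 − 15 + 16 = 601 rings.
A: Mean rate = 571.6 mm / 601 years ≈ 0.951 mm per year.
Length of B = 0.951 × 374 = 355.7 mm.

355.7 mm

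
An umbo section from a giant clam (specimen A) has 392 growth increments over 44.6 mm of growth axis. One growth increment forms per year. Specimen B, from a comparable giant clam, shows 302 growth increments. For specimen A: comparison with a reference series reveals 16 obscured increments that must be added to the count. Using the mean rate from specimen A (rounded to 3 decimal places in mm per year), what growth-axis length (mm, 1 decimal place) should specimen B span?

Specimen A: after corrections the count is 392 + 16 = 408 growth increments.
A: Mean rate = 44.6 mm / 408 years ≈ 0.109 mm/yr.
For B, 0.109 mm/year × 302 years = 32.9 mm.

32.9 mm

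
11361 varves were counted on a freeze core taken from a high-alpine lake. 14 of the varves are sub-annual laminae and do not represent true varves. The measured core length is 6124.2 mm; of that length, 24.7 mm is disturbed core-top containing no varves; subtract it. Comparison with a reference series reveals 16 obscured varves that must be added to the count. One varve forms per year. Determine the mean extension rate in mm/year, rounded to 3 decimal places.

0.537 mm/year

True varve count = 11361 − 14 + 16 = 11363.
Removing the 24.7 mm offcut leaves 6124.2 − 24.7 = 6099.5 mm.
6099.5 mm over 11363 years gives 6099.5 / 11363 ≈ 0.537 mm/year.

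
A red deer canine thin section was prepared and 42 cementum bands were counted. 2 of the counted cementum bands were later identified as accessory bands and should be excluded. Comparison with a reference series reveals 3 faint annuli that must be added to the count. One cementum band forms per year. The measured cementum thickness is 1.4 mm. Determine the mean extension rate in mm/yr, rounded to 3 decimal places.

After corrections the count is 42 − 2 + 3 = 43 cementum bands.
1.4 mm over 43 years gives 1.4 / 43 ≈ 0.033 mm/yr.

0.033 mm/yr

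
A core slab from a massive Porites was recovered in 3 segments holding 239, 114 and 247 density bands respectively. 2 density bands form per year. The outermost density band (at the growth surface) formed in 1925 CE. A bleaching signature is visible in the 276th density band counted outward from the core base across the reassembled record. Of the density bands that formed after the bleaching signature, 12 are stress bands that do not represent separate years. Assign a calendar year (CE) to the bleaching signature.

Total density bands = 239 + 114 + 247 = 600.
600 − 276 = 324 density bands lie beyond the bleaching signature toward the growth surface.
Removing the 12 false density bands leaves 324 − 12 = 312 true density bands beyond the bleaching signature.
Dividing by 2 density bands per year: 312 / 2 = 156 years.
Counting back 156 years from 1925 CE places the bleaching signature in 1925 − 156 = 1769 CE.

1769 CE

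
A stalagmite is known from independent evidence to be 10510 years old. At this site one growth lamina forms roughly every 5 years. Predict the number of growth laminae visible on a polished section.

2102 growth laminae

Expected growth laminae: 10510 / 5 = 2102.
So 2102 growth laminae should be present.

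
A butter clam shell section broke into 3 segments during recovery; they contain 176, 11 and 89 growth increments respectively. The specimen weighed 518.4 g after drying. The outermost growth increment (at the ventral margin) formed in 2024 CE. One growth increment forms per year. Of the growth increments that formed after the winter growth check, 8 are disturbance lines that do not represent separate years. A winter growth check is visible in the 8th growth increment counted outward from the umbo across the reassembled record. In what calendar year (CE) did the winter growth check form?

1764 CE

Total growth increments = 176 + 11 + 89 = 276.
The winter growth check sits at growth increment 8 from the umbo, so 276 − 8 = 268 growth increments formed after it.
Excluding 8 false growth increments: 268 − 8 = 260.
The growth increment at the ventral margin is 2024 CE, so the winter growth check dates to 2024 − 260 = 1764 CE.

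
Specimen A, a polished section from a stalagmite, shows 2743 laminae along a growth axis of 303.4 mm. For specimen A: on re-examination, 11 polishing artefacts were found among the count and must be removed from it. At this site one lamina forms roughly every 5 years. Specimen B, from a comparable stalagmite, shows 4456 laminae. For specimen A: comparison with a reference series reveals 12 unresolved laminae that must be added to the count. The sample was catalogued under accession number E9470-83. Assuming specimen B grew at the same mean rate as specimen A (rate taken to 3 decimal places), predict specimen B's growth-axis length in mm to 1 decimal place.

Specimen A: after corrections the count is 2743 − 11 + 12 = 2744 laminae.
Specimen A: 2744 laminae at 5 years each span 2744 × 5 = 13720 years.
A: 303.4 mm over 13720 years gives 303.4 / 13720 ≈ 0.022 mm/yr.
Specimen B: multiplying by 5 years per lamina: 4456 × 5 = 22280 years. B's length ≈ 0.022 × 22280 = 490.2 mm.

490.2 mm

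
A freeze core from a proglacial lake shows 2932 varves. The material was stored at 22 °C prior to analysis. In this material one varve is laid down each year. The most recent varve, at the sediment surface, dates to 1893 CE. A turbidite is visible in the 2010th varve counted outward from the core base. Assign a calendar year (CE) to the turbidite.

2932 − 2010 = 922 varves lie beyond the turbidite toward the sediment surface.
The varve at the sediment surface is 1893 CE, so the turbidite dates to 1893 − 922 = 971 CE.

971 CE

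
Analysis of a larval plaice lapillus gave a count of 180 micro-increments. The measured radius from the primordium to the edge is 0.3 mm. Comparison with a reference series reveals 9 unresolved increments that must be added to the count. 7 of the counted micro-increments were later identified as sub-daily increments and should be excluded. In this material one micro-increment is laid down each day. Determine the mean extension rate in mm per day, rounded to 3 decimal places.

Correcting the raw count gives 180 − 7 + 9 = 182 true micro-increments.
Mean rate = 0.3 mm / 182 days ≈ 0.002 mm per day.

0.002 mm per day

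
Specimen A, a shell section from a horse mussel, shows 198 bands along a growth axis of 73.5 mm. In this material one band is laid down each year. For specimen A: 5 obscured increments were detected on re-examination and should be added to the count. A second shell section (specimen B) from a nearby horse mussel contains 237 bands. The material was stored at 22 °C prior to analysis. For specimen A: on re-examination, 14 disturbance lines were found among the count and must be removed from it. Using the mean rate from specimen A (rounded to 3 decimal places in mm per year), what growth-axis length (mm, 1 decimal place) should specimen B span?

Specimen A: adjusted count: 198 − 14 + 5 = 189 bands.
A: 73.5 mm over 189 years gives 73.5 / 189 ≈ 0.389 mm/year.
Length of B = 0.389 × 237 = 92.2 mm.

92.2 mm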